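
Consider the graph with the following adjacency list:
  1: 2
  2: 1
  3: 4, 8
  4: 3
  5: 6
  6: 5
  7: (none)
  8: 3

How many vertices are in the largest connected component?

3

7 is isolated — a component by itself.
Starting from 5 we can reach 5, 6. That is one component of size 2.
Starting from 1 we can reach 1, 2. That is one component of size 2.
Starting from 3 we can reach 3, 4, 8. That is one component of size 3.
The largest has 3 vertices.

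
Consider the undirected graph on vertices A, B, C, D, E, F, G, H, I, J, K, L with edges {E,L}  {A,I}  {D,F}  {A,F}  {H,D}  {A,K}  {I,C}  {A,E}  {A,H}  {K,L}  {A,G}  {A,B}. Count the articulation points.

2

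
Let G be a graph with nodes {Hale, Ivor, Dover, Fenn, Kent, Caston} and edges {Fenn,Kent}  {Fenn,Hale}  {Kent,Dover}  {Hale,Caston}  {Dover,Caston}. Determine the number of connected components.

Ivor is isolated — a component by itself.
Starting from Fenn we can reach Fenn, Hale, Kent, Dover, Caston. That is one component of size 5.
Total: 2 components.

2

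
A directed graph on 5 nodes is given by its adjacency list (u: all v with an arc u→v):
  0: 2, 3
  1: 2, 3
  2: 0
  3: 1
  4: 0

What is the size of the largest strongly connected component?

4

{0, 1, 2, 3} are all mutually reachable — one SCC of size 4.
{4} is an SCC by itself.
The largest has 4 vertices.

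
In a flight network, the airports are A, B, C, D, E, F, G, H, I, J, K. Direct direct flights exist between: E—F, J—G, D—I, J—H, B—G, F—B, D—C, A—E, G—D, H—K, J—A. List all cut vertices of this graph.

Removing D increases the component count from 1 to 3, so D is a cut vertex.
Removing G increases the component count from 1 to 2, so G is a cut vertex.
Removing H increases the component count from 1 to 2, so H is a cut vertex.
Likewise J is a cut vertex.
By contrast removing C leaves 1 component; it is not a cut vertex. No other vertex is a cut vertex either.

D, G, H, J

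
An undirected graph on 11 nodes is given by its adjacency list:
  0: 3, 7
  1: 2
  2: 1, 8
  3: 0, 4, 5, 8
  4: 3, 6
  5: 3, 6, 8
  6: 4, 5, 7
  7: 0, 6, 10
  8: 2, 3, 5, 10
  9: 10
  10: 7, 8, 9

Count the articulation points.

3

Removing 2 increases the component count from 1 to 2, so 2 is a cut vertex.
Removing 8 increases the component count from 1 to 2, so 8 is a cut vertex.
Removing 10 increases the component count from 1 to 2, so 10 is a cut vertex.
By contrast removing 6 leaves 1 component; it is not a cut vertex. No other vertex is a cut vertex either.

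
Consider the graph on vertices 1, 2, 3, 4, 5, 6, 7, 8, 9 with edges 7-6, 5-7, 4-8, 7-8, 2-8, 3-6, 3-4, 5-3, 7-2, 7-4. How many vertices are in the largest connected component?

1 is isolated — a component by itself.
9 is isolated — a component by itself.
Starting from 2 we can reach 2, 3, 4, 5, 6, 7, 8. That is one component of size 7.
The largest has 7 vertices.

7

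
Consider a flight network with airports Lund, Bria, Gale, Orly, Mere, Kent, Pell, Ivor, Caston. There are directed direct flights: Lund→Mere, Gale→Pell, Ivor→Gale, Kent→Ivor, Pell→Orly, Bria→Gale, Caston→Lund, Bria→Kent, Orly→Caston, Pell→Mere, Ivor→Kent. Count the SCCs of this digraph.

8

{Ivor, Kent} are all mutually reachable — one SCC of size 2.
{Orly} is an SCC by itself.
{Gale} is an SCC by itself.
{Lund} is an SCC by itself.
{Bria} is an SCC by itself.
(and 3 more singleton SCCs)
That gives 8 strongly connected components.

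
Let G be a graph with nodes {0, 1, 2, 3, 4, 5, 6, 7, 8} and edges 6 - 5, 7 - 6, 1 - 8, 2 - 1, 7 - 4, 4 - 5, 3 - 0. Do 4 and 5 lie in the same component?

From 4 we can reach 4, 5, 6, 7, which includes 5.

Yes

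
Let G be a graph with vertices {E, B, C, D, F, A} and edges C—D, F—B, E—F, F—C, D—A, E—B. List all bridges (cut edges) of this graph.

The edges on the cycle E-F-B-E are not bridges since each lies on that cycle.
But removing C—D disconnects C from D; removing F—C disconnects F from C; removing D—A disconnects D from A — these are bridges.

A-D, C-D, C-F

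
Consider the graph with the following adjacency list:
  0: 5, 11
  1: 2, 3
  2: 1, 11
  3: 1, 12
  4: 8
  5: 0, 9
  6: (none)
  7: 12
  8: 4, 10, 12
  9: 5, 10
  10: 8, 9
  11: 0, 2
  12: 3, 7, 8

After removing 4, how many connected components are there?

With 4 gone, the remaining components are: {6}; {0, 1, 2, 3, 5, 7, 8, 9, 10, 11, 12}.
That is 2 components.

2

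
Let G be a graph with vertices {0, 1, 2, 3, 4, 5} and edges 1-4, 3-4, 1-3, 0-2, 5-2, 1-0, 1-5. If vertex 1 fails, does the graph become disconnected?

Yes

Deleting 1 raises the number of components from 1 to 2, so 1 is a cut vertex.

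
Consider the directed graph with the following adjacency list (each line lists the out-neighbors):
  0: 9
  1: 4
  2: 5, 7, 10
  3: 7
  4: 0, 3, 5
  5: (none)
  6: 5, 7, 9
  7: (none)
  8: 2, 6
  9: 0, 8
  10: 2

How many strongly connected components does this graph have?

{0, 6, 8, 9} are all mutually reachable — one SCC of size 4.
{2, 10} are all mutually reachable — one SCC of size 2.
{1} is an SCC by itself.
{5} is an SCC by itself.
{4} is an SCC by itself.
(and 2 more singleton SCCs)
That gives 7 strongly connected components.

7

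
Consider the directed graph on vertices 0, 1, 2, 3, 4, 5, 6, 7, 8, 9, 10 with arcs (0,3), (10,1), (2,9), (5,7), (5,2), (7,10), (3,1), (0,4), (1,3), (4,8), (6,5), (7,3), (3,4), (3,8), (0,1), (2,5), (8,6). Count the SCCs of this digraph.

{1, 2, 3, 4, 5, 6, 7, 8, 10} are all mutually reachable — one SCC of size 9.
{9} is an SCC by itself.
{0} is an SCC by itself.
That gives 3 strongly connected components.

3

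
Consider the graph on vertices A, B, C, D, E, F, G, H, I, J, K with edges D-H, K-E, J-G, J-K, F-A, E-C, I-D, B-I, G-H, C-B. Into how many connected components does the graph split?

2

Starting from A we can reach A, F. That is one component of size 2.
Starting from B we can reach B, C, D, E, G, H, I, J, K. That is one component of size 9.
Total: 2 components.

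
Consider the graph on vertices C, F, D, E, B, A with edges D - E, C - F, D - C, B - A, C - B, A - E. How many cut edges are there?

1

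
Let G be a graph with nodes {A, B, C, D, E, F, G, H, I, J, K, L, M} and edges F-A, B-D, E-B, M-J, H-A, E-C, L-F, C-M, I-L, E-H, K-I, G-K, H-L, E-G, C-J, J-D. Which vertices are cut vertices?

Removing E increases the component count from 1 to 2, so E is a cut vertex.
By contrast removing K leaves 1 component; it is not a cut vertex. No other vertex is a cut vertex either.

E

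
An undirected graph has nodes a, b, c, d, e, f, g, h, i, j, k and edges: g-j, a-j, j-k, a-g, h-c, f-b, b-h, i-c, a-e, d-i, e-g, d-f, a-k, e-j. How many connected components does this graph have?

Starting from a we can reach a, e, g, j, k. That is one component of size 5.
Starting from b we can reach b, c, d, f, h, i. That is one component of size 6.
Total: 2 components.

2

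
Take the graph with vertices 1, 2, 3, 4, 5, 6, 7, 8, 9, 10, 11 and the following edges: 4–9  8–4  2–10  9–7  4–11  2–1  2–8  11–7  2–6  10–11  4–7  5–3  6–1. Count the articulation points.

1

Removing 2 increases the component count from 2 to 3, so 2 is a cut vertex.
By contrast removing 4 leaves 2 components; it is not a cut vertex. No other vertex is a cut vertex either.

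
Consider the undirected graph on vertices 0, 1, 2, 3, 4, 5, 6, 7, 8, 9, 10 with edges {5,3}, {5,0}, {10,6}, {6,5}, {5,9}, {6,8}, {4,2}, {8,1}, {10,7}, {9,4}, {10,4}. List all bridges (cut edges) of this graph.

The edges on the cycle 10-6-5-9-4-10 are not bridges since each lies on that cycle.
But removing 6 - 8 disconnects 6 from 8; removing 10 - 7 disconnects 10 from 7; removing 8 - 1 disconnects 8 from 1; removing 5 - 3 disconnects 5 from 3 — these are bridges.
In total 6 edges are bridges.

0-5, 1-8, 10-7, 2-4, 3-5, 6-8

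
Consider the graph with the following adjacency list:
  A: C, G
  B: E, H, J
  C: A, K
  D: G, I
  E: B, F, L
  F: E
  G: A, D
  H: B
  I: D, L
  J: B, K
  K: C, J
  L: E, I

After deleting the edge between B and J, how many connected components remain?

1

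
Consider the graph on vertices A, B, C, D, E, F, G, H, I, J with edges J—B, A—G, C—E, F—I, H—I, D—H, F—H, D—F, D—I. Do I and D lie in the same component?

Yes

From I we can reach D, F, H, I, which includes D.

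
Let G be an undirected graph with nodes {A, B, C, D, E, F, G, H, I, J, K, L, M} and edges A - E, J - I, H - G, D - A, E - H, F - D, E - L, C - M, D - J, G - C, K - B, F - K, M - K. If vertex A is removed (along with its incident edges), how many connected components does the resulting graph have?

With A gone, the remaining components are: {B, C, D, E, F, G, H, I, J, K, L, M}.
That is 1 component.

1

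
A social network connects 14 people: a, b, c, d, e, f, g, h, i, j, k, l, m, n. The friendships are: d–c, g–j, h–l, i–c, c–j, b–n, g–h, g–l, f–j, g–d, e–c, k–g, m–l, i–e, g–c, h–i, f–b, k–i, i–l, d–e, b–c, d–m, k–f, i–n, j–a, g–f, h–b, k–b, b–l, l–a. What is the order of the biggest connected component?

Starting from a we can reach a, b, c, d, e, f, g, h, i, j, k, l, m, n. That is one component of size 14.
The largest has 14 vertices.

14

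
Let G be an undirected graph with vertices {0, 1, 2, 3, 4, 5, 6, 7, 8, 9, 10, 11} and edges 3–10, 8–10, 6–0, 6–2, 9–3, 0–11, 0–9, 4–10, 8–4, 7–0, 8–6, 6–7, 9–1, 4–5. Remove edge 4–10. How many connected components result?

1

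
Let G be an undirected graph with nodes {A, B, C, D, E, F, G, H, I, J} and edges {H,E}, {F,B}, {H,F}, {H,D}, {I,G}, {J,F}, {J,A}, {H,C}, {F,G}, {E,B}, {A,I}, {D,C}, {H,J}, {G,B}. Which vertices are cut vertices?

H

Removing H increases the component count from 1 to 2, so H is a cut vertex.
By contrast removing B leaves 1 component; it is not a cut vertex. No other vertex is a cut vertex either.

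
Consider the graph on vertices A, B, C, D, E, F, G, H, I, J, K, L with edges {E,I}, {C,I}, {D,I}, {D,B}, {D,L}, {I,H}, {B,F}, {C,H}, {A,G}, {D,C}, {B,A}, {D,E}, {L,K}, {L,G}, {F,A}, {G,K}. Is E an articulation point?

Deleting E leaves 2 components (was 2), so E is not a cut vertex.

No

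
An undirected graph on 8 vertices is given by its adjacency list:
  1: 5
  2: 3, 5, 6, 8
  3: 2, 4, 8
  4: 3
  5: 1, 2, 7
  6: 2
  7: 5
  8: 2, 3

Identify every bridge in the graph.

1-5, 2-5, 2-6, 3-4, 5-7

The edges on the cycle 2-3-8-2 are not bridges since each lies on that cycle.
But removing 5-1 disconnects 5 from 1; removing 2-5 disconnects 2 from 5; removing 2-6 disconnects 2 from 6; removing 5-7 disconnects 5 from 7 — these are bridges.
In total 5 edges are bridges.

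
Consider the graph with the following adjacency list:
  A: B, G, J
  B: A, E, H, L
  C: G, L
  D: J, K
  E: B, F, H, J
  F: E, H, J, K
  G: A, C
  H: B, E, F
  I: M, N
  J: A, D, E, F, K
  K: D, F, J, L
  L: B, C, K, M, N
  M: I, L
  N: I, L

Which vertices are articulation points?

L

Removing L increases the component count from 1 to 2, so L is a cut vertex.
By contrast removing A leaves 1 component; it is not a cut vertex. No other vertex is a cut vertex either.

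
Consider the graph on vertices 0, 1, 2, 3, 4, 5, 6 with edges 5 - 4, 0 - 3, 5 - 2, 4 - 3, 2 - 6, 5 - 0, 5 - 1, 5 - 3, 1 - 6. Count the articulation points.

Removing 5 increases the component count from 1 to 2, so 5 is a cut vertex.
By contrast removing 3 leaves 1 component; it is not a cut vertex. No other vertex is a cut vertex either.

1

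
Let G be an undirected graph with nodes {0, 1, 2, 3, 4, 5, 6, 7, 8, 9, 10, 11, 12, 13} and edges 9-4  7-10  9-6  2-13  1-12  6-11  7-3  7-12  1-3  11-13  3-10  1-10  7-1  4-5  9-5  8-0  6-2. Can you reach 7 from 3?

From 3 we can reach 1, 3, 7, 10, 12, which includes 7.

Yes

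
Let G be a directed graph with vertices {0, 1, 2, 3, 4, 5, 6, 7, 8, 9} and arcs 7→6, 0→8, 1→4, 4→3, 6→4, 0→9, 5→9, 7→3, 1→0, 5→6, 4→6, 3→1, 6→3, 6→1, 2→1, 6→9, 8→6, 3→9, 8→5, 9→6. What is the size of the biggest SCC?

{0, 1, 3, 4, 5, 6, 8, 9} are all mutually reachable — one SCC of size 8.
{2} is an SCC by itself.
{7} is an SCC by itself.
The largest has 8 vertices.

8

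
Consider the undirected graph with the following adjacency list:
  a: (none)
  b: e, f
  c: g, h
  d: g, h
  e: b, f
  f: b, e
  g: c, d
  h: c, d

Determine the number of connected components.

3

a is isolated — a component by itself.
Starting from b we can reach b, e, f. That is one component of size 3.
Starting from c we can reach c, d, g, h. That is one component of size 4.
Total: 3 components.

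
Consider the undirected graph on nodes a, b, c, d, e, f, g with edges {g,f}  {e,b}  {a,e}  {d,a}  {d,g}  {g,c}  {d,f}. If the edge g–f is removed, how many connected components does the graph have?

1

g and f are still connected via g-d-f, so the component count stays at 1.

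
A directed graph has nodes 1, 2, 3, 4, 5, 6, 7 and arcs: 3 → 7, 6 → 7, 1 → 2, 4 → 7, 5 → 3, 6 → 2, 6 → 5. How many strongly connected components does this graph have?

{7} is an SCC by itself.
{5} is an SCC by itself.
{4} is an SCC by itself.
{6} is an SCC by itself.
{1} is an SCC by itself.
(and 2 more singleton SCCs)
That gives 7 strongly connected components.

7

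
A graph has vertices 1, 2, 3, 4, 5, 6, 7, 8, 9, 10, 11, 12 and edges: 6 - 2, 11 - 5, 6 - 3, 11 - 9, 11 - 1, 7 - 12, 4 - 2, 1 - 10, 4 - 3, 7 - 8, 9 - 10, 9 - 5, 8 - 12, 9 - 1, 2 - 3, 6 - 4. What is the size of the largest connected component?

Starting from 7 we can reach 7, 8, 12. That is one component of size 3.
Starting from 2 we can reach 2, 3, 4, 6. That is one component of size 4.
Starting from 1 we can reach 1, 5, 9, 10, 11. That is one component of size 5.
The largest has 5 vertices.

5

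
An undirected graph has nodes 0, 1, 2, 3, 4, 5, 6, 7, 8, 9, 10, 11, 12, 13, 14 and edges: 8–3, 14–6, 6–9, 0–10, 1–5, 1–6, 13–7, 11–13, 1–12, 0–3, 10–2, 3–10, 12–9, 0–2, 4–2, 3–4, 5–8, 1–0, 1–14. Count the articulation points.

2

Removing 1 increases the component count from 2 to 3, so 1 is a cut vertex.
Removing 13 increases the component count from 2 to 3, so 13 is a cut vertex.
By contrast removing 3 leaves 2 components; it is not a cut vertex. No other vertex is a cut vertex either.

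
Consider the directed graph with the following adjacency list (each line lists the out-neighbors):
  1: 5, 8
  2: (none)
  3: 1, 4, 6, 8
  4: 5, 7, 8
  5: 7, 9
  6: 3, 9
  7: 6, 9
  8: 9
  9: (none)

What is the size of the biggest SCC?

6

{1, 3, 4, 5, 6, 7} are all mutually reachable — one SCC of size 6.
{2} is an SCC by itself.
{8} is an SCC by itself.
{9} is an SCC by itself.
The largest has 6 vertices.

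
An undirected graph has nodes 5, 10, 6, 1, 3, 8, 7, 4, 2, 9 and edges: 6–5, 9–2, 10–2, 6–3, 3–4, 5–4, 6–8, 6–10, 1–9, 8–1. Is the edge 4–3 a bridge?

No

After removing 4–3, the path 4-5-6-3 still connects them, so the edge is not a bridge.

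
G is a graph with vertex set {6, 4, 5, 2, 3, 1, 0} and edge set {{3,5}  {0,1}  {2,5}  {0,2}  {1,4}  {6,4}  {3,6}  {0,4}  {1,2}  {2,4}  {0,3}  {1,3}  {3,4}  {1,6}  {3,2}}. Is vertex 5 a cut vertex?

No

Deleting 5 leaves 1 component (was 1) (its neighbors 2, 3 remain connected to each other), so 5 is not a cut vertex.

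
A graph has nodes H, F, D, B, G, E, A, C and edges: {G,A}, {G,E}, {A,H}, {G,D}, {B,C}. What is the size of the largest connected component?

5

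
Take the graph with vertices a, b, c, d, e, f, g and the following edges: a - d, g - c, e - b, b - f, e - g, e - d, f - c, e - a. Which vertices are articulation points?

Removing e increases the component count from 1 to 2, so e is a cut vertex.
By contrast removing a leaves 1 component; it is not a cut vertex. No other vertex is a cut vertex either.

e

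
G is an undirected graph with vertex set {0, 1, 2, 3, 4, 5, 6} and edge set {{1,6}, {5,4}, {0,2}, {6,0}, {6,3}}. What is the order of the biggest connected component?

5

Starting from 4 we can reach 4, 5. That is one component of size 2.
Starting from 0 we can reach 0, 1, 2, 3, 6. That is one component of size 5.
The largest has 5 vertices.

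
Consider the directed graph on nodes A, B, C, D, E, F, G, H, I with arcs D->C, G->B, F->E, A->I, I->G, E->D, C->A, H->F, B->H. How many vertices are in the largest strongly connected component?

9

{A, B, C, D, E, F, G, H, I} are all mutually reachable — one SCC of size 9.
The largest has 9 vertices.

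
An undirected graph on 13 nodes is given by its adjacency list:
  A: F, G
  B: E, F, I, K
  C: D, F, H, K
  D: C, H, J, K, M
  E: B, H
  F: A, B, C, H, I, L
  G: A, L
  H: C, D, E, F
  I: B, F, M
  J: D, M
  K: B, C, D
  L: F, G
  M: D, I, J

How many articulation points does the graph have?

1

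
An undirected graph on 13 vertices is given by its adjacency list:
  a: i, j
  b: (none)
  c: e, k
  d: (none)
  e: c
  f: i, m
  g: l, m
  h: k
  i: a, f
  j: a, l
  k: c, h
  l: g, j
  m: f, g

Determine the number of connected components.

b is isolated — a component by itself.
d is isolated — a component by itself.
Starting from c we can reach c, e, h, k. That is one component of size 4.
Starting from a we can reach a, f, g, i, j, l, m. That is one component of size 7.
Total: 4 components.

4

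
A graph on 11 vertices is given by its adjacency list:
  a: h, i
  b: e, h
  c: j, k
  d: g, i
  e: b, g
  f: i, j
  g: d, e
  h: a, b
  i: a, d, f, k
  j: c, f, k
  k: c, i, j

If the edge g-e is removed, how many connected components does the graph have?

g and e are still connected via g-d-i-a-h-b-e, so the component count stays at 1.

1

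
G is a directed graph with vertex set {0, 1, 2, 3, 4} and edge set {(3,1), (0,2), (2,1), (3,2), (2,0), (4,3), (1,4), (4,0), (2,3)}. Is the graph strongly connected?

Yes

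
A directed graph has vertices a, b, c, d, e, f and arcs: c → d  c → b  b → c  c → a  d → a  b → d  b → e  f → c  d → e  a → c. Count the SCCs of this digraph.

3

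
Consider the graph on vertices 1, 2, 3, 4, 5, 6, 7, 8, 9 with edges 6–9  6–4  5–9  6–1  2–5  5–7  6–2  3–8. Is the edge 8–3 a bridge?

Yes

Removing 8–3 leaves no path between 8 and 3: the component count goes from 2 to 3. So it is a bridge.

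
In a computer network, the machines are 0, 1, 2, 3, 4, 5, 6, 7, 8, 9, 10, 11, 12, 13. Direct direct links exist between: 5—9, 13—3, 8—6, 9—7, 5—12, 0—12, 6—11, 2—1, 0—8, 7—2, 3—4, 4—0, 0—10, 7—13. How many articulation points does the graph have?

5

Removing 0 increases the component count from 1 to 3, so 0 is a cut vertex.
Removing 2 increases the component count from 1 to 2, so 2 is a cut vertex.
Removing 6 increases the component count from 1 to 2, so 6 is a cut vertex.
Likewise 7, 8 are cut vertices.
By contrast removing 9 leaves 1 component; it is not a cut vertex. No other vertex is a cut vertex either.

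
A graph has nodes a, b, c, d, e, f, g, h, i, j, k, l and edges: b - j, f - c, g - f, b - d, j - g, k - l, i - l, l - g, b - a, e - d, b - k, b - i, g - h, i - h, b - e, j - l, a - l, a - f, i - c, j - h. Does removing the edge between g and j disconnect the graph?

After removing g - j, the path g-l-j still connects them, so the edge is not a bridge.

No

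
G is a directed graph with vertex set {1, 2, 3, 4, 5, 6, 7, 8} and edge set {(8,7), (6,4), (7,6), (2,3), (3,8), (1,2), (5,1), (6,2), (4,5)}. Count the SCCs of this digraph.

1

{1, 2, 3, 4, 5, 6, 7, 8} are all mutually reachable — one SCC of size 8.
That gives 1 strongly connected component.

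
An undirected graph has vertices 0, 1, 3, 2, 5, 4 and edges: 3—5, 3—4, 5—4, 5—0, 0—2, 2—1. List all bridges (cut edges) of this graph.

0-2, 0-5, 1-2

The edges on the cycle 3-5-4-3 are not bridges since each lies on that cycle.
But removing 0—2 disconnects 0 from 2; removing 5—0 disconnects 5 from 0; removing 2—1 disconnects 2 from 1 — these are bridges.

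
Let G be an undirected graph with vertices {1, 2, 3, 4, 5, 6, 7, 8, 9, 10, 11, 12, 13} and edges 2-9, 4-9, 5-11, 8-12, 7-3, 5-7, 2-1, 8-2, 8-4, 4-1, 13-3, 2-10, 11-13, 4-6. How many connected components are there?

2

Starting from 3 we can reach 3, 5, 7, 11, 13. That is one component of size 5.
Starting from 1 we can reach 1, 2, 4, 6, 8, 9, 10, 12. That is one component of size 8.
Total: 2 components.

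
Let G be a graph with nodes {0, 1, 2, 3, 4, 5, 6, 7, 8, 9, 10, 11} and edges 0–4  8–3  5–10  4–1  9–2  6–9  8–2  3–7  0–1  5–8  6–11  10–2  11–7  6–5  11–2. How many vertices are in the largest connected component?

Starting from 0 we can reach 0, 1, 4. That is one component of size 3.
Starting from 2 we can reach 2, 3, 5, 6, 7, 8, 9, 10, 11. That is one component of size 9.
The largest has 9 vertices.

9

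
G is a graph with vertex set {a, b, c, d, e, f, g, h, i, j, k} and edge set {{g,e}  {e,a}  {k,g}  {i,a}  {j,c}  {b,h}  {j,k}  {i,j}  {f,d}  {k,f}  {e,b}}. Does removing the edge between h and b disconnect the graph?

Yes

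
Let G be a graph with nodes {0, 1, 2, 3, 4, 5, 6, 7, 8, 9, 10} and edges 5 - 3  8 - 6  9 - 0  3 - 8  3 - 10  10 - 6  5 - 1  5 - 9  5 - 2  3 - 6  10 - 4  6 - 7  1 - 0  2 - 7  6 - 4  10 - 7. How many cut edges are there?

0

The edges on the cycle 5-9-0-1-5 are not bridges since each lies on that cycle.
Every edge lies on some cycle, so there are no bridges.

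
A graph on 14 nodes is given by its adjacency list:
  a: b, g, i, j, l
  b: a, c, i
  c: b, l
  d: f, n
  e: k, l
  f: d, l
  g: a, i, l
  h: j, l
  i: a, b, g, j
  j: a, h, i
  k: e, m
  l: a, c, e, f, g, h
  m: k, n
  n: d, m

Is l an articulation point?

Deleting l raises the number of components from 1 to 2, so l is a cut vertex.

Yes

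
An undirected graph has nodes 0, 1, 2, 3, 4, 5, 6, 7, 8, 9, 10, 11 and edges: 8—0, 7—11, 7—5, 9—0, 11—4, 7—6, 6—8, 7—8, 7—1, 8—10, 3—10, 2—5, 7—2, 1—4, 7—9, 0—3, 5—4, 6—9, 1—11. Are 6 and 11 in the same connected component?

From 6 we can reach 0, 1, 2, 3, 4, 5, 6, 7, 8, 9, 10, 11, which includes 11.

Yes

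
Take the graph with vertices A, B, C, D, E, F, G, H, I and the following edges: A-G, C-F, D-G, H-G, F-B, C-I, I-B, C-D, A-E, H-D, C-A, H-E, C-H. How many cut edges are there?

The edges on the cycle C-F-B-I-C are not bridges since each lies on that cycle.
Every edge lies on some cycle, so there are no bridges.

0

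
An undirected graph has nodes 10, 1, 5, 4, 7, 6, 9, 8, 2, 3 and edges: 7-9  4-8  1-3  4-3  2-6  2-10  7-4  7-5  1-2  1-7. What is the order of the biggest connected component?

10

Starting from 1 we can reach 1, 2, 3, 4, 5, 6, 7, 8, 9, 10. That is one component of size 10.
The largest has 10 vertices.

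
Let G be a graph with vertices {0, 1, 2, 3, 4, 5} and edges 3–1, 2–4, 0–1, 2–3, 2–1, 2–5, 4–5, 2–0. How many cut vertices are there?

1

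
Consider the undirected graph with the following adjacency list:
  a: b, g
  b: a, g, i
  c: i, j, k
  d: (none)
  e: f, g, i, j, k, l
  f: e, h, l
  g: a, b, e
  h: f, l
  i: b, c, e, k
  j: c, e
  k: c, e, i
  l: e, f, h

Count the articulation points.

Removing e increases the component count from 2 to 3, so e is a cut vertex.
By contrast removing f leaves 2 components; it is not a cut vertex. No other vertex is a cut vertex either.

1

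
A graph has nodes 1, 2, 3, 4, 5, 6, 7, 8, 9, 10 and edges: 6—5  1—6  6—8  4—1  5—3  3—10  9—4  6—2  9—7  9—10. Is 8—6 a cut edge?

Yes

Removing 8—6 leaves no path between 8 and 6: the component count goes from 1 to 2. So it is a bridge.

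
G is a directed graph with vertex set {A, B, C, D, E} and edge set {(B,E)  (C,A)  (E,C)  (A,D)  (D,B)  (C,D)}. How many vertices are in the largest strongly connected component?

{A, B, C, D, E} are all mutually reachable — one SCC of size 5.
The largest has 5 vertices.

5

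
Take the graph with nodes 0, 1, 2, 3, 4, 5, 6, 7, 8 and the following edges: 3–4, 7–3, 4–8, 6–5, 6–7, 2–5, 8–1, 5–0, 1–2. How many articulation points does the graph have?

1

Removing 5 increases the component count from 1 to 2, so 5 is a cut vertex.
By contrast removing 3 leaves 1 component; it is not a cut vertex. No other vertex is a cut vertex either.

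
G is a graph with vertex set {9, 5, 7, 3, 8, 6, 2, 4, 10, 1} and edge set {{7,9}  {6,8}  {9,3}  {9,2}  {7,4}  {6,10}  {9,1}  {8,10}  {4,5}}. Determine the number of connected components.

Starting from 6 we can reach 6, 8, 10. That is one component of size 3.
Starting from 1 we can reach 1, 2, 3, 4, 5, 7, 9. That is one component of size 7.
Total: 2 components.

2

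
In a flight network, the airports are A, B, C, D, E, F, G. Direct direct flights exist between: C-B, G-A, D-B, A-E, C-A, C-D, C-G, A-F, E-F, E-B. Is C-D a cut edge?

After removing C-D, the path C-B-D still connects them, so the edge is not a bridge.

No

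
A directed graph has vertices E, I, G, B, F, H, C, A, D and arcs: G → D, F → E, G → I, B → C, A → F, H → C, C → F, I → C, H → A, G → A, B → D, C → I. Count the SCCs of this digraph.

8

{C, I} are all mutually reachable — one SCC of size 2.
{D} is an SCC by itself.
{H} is an SCC by itself.
{B} is an SCC by itself.
{G} is an SCC by itself.
(and 3 more singleton SCCs)
That gives 8 strongly connected components.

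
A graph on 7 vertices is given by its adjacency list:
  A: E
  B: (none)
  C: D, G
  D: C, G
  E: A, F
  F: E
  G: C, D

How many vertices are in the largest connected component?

B is isolated — a component by itself.
Starting from A we can reach A, E, F. That is one component of size 3.
Starting from C we can reach C, D, G. That is one component of size 3.
The largest has 3 vertices.

3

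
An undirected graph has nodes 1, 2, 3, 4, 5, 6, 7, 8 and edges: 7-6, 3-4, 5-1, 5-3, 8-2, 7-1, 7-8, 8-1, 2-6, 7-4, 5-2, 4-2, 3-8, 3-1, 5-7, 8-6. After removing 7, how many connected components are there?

1

With 7 gone, the remaining components are: {1, 2, 3, 4, 5, 6, 8}.
That is 1 component.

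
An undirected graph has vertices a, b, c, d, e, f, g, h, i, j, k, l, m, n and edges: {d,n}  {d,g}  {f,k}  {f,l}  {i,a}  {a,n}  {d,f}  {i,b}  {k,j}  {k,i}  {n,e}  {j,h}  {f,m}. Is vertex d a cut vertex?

Deleting d raises the number of components from 2 to 3, so d is a cut vertex.

Yes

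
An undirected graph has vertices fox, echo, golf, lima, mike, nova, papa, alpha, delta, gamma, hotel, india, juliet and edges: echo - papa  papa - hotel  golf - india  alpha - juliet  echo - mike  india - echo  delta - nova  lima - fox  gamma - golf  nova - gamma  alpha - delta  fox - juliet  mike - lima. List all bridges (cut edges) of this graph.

echo-papa, hotel-papa

The edges on the cycle alpha-delta-nova-gamma-golf-india-echo-mike-lima-fox-juliet-alpha are not bridges since each lies on that cycle.
But removing papa - hotel disconnects papa from hotel; removing papa - echo disconnects papa from echo — these are bridges.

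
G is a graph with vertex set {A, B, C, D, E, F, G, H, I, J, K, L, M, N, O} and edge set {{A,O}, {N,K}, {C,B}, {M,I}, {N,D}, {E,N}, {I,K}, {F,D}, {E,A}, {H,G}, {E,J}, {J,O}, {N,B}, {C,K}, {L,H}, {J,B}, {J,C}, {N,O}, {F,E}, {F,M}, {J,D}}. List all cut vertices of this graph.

Removing H increases the component count from 2 to 3, so H is a cut vertex.
By contrast removing K leaves 2 components; it is not a cut vertex. No other vertex is a cut vertex either.

H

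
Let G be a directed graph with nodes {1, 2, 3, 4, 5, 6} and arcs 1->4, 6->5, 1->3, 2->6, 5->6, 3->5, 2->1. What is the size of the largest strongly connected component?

{5, 6} are all mutually reachable — one SCC of size 2.
{2} is an SCC by itself.
{4} is an SCC by itself.
{3} is an SCC by itself.
{1} is an SCC by itself.
The largest has 2 vertices.

2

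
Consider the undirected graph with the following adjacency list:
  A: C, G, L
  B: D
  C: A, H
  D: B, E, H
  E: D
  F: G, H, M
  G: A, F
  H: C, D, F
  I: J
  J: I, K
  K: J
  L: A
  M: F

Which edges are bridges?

The edges on the cycle F-G-A-C-H-F are not bridges since each lies on that cycle.
But removing E-D disconnects E from D; removing H-D disconnects H from D; removing J-K disconnects J from K; removing D-B disconnects D from B — these are bridges.
In total 7 edges are bridges.

A-L, B-D, D-E, D-H, F-M, I-J, J-K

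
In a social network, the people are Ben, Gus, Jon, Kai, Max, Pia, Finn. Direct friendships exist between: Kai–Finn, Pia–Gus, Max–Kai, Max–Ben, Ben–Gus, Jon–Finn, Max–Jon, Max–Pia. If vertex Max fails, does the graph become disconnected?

Deleting Max raises the number of components from 1 to 2, so Max is a cut vertex.

Yes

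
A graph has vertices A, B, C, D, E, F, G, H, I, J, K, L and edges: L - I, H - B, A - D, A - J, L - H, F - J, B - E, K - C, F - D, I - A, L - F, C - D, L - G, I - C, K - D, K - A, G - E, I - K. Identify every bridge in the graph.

none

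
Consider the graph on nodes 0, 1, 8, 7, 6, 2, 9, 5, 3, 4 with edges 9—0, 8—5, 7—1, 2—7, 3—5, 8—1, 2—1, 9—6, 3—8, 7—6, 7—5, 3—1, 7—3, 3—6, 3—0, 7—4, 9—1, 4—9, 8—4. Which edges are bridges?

none

The edges on the cycle 3-8-5-3 are not bridges since each lies on that cycle.
Every edge lies on some cycle, so there are no bridges.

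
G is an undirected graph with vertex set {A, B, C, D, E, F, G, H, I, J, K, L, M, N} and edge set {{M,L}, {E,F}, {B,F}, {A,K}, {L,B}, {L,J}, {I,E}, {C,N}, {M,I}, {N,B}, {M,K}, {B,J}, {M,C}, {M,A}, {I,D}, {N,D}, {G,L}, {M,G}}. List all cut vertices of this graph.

Removing M increases the component count from 2 to 3, so M is a cut vertex.
By contrast removing C leaves 2 components; it is not a cut vertex. No other vertex is a cut vertex either.

M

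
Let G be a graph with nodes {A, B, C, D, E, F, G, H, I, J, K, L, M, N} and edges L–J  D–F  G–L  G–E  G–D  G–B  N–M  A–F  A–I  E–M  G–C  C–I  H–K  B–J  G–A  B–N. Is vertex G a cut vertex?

Yes

Deleting G raises the number of components from 2 to 3, so G is a cut vertex.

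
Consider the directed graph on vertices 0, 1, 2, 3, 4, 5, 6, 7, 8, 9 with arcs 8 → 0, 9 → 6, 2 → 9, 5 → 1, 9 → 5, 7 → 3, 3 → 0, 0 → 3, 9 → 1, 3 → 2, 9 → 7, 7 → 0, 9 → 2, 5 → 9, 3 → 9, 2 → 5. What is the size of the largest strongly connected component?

6

{0, 2, 3, 5, 7, 9} are all mutually reachable — one SCC of size 6.
{4} is an SCC by itself.
{6} is an SCC by itself.
{8} is an SCC by itself.
{1} is an SCC by itself.
The largest has 6 vertices.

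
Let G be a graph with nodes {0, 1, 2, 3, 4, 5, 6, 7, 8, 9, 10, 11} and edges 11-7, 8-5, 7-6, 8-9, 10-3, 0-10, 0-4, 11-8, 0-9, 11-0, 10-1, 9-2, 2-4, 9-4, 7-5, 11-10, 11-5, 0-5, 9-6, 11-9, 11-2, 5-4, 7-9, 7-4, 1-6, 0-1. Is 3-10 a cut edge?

Removing 3-10 leaves no path between 3 and 10: the component count goes from 1 to 2. So it is a bridge.

Yes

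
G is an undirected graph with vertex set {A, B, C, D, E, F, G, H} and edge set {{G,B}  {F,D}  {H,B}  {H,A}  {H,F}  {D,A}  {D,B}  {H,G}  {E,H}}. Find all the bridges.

The edges on the cycle H-F-D-A-H are not bridges since each lies on that cycle.
But removing H–E disconnects H from E — this is a bridge.

E-H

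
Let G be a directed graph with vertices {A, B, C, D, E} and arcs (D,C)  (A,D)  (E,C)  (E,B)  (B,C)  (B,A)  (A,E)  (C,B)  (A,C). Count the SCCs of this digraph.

1

{A, B, C, D, E} are all mutually reachable — one SCC of size 5.
That gives 1 strongly connected component.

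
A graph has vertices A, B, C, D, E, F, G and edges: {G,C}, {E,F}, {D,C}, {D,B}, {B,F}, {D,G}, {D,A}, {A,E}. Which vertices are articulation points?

D

Removing D increases the component count from 1 to 2, so D is a cut vertex.
By contrast removing E leaves 1 component; it is not a cut vertex. No other vertex is a cut vertex either.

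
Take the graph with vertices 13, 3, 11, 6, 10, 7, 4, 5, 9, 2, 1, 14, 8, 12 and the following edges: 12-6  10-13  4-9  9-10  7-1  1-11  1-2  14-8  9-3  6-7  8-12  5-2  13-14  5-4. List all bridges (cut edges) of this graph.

The edges on the cycle 5-4-9-10-13-14-8-12-6-7-1-2-5 are not bridges since each lies on that cycle.
But removing 1-11 disconnects 1 from 11; removing 9-3 disconnects 9 from 3 — these are bridges.

1-11, 3-9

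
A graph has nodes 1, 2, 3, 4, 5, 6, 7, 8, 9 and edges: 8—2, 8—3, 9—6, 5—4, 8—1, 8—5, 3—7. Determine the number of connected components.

2

Starting from 6 we can reach 6, 9. That is one component of size 2.
Starting from 1 we can reach 1, 2, 3, 4, 5, 7, 8. That is one component of size 7.
Total: 2 components.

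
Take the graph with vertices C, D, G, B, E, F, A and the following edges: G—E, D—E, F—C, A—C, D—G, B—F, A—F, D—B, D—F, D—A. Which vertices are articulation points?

Removing D increases the component count from 1 to 2, so D is a cut vertex.
By contrast removing A leaves 1 component; it is not a cut vertex. No other vertex is a cut vertex either.

D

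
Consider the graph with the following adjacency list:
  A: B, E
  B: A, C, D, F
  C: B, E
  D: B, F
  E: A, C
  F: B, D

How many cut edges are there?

0

The edges on the cycle B-F-D-B are not bridges since each lies on that cycle.
Every edge lies on some cycle, so there are no bridges.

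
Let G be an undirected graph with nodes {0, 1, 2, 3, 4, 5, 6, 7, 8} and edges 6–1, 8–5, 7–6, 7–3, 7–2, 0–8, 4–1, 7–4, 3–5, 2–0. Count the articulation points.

Removing 7 increases the component count from 1 to 2, so 7 is a cut vertex.
By contrast removing 5 leaves 1 component; it is not a cut vertex. No other vertex is a cut vertex either.

1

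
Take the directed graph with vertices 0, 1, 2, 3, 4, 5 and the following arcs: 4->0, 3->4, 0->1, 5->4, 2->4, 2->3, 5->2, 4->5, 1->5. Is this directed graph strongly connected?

From 1 we can reach every vertex (0, 1, 2, 3, 4, 5), and every vertex can reach 1 (0, 1, 2, 3, 4, 5). So the whole graph is one strongly connected component.

Yes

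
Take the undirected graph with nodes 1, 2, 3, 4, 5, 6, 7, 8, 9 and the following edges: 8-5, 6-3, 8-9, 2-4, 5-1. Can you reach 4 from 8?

No

The component containing 8 is {1, 5, 8, 9}, and 4 is not in it.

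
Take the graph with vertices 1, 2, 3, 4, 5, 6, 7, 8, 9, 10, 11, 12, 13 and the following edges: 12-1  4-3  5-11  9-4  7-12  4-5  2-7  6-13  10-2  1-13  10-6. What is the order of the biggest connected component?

8 is isolated — a component by itself.
Starting from 3 we can reach 3, 4, 5, 9, 11. That is one component of size 5.
Starting from 1 we can reach 1, 2, 6, 7, 10, 12, 13. That is one component of size 7.
The largest has 7 vertices.

7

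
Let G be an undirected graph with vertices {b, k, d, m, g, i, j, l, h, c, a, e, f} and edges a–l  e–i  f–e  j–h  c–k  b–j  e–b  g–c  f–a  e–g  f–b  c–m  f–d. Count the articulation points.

Removing a increases the component count from 1 to 2, so a is a cut vertex.
Removing b increases the component count from 1 to 2, so b is a cut vertex.
Removing c increases the component count from 1 to 3, so c is a cut vertex.
Likewise e, f, g, j are cut vertices.
By contrast removing m leaves 1 component; it is not a cut vertex. No other vertex is a cut vertex either.

7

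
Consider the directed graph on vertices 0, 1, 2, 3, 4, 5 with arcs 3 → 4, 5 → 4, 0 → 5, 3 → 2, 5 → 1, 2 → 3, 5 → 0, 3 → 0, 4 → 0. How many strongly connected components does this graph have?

3

{0, 4, 5} are all mutually reachable — one SCC of size 3.
{2, 3} are all mutually reachable — one SCC of size 2.
{1} is an SCC by itself.
That gives 3 strongly connected components.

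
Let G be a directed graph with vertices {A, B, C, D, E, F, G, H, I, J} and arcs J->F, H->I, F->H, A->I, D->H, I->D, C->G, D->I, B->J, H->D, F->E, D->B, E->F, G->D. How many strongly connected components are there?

4

{B, D, E, F, H, I, J} are all mutually reachable — one SCC of size 7.
{C} is an SCC by itself.
{A} is an SCC by itself.
{G} is an SCC by itself.
That gives 4 strongly connected components.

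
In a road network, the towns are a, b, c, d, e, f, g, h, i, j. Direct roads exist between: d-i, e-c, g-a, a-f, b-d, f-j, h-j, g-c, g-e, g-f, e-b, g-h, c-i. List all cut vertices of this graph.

g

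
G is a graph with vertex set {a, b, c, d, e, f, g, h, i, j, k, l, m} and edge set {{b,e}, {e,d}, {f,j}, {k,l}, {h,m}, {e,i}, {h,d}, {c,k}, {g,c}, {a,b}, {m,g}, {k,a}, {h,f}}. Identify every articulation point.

e, f, h, k

Removing e increases the component count from 1 to 2, so e is a cut vertex.
Removing f increases the component count from 1 to 2, so f is a cut vertex.
Removing h increases the component count from 1 to 2, so h is a cut vertex.
Likewise k is a cut vertex.
By contrast removing j leaves 1 component; it is not a cut vertex. No other vertex is a cut vertex either.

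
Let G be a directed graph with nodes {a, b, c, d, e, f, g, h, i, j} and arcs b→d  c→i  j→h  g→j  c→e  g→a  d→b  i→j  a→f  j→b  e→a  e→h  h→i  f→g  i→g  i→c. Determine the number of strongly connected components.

{a, c, e, f, g, h, i, j} are all mutually reachable — one SCC of size 8.
{b, d} are all mutually reachable — one SCC of size 2.
That gives 2 strongly connected components.

2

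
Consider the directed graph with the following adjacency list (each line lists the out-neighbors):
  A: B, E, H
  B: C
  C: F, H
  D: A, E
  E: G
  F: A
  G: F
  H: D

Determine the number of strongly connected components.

1

{A, B, C, D, E, F, G, H} are all mutually reachable — one SCC of size 8.
That gives 1 strongly connected component.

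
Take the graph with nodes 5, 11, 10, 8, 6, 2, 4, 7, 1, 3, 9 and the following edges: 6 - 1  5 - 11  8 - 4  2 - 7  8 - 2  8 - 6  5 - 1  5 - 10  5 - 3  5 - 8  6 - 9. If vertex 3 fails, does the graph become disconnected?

No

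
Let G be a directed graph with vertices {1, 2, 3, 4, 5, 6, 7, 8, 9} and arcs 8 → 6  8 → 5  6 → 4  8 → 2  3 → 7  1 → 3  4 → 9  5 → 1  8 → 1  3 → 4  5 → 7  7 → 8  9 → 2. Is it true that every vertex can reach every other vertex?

No

There is no directed path from 2 to 8, so the graph is not strongly connected.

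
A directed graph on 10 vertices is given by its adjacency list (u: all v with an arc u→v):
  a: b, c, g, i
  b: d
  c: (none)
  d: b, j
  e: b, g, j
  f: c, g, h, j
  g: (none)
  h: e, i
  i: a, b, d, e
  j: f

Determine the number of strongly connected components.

3

{a, b, d, e, f, h, i, j} are all mutually reachable — one SCC of size 8.
{g} is an SCC by itself.
{c} is an SCC by itself.
That gives 3 strongly connected components.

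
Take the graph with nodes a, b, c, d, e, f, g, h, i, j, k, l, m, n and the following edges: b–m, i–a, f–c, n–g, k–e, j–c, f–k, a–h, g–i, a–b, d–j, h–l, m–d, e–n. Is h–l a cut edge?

Removing h–l leaves no path between h and l: the component count goes from 1 to 2. So it is a bridge.

Yes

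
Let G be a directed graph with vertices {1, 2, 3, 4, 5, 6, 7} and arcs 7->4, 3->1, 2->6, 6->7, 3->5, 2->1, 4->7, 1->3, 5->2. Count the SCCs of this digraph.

3

{1, 2, 3, 5} are all mutually reachable — one SCC of size 4.
{4, 7} are all mutually reachable — one SCC of size 2.
{6} is an SCC by itself.
That gives 3 strongly connected components.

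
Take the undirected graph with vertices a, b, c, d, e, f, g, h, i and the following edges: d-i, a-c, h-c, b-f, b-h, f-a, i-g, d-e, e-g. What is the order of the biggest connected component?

5

Starting from d we can reach d, e, g, i. That is one component of size 4.
Starting from a we can reach a, b, c, f, h. That is one component of size 5.
The largest has 5 vertices.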